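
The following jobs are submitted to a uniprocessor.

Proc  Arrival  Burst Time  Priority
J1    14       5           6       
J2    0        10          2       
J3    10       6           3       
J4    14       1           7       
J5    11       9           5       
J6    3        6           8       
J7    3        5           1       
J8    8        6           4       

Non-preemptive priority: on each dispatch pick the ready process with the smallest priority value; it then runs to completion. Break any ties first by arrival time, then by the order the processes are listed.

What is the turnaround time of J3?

Schedule: | J2 0-10 | J7 10-15 | J3 15-21 | J8 21-27 | J5 27-36 | J1 36-41 | J4 41-42 | J6 42-48 |
Completion: J1=41  J2=10  J3=21  J4=42  J5=36  J6=48  J7=15  J8=27
Turnaround(J3) = completion − arrival = 21 − 10 = 11

11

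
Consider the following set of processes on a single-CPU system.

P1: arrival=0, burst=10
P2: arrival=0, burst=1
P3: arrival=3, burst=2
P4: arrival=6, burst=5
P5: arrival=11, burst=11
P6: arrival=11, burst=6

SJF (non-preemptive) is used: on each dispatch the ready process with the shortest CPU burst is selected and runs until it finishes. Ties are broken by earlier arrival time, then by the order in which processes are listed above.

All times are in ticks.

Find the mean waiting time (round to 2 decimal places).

6.00

Timeline: | P2 0-1 | P1 1-11 | P3 11-13 | P4 13-18 | P6 18-24 | P5 24-35 |
Completion: P1=11  P2=1  P3=13  P4=18  P5=35  P6=24
Waiting times: P1=1, P2=0, P3=8, P4=7, P5=13, P6=7
Average waiting = (1+0+8+7+13+7) / 6 = 36/6 = 6.00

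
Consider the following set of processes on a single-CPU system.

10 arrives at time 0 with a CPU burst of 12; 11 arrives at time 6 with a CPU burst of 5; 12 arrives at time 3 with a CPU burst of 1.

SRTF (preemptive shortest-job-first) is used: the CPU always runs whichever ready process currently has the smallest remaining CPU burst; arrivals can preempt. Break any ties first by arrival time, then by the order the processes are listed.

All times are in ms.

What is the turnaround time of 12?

1

Gantt: | 10 0-3 | 12 3-4 | 10 4-6 | 11 6-11 | 10 11-18 |
Completion: 10=18  11=11  12=4
Turnaround (C−A): 10=18  11=5  12=1
Turnaround(12) = completion − arrival = 4 − 3 = 1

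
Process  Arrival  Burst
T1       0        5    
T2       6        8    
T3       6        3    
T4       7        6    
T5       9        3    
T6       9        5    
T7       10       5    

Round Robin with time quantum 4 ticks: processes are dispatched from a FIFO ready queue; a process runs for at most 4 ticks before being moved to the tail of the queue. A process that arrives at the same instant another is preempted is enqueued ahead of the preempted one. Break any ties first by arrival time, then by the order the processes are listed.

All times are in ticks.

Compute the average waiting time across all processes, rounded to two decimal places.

13.29

Schedule: | T1 0-5 | idle 5-6 | T2 6-10 | T3 10-13 | T4 13-17 | T5 17-20 | T6 20-24 | T7 24-28 | T2 28-32 | T4 32-34 | T6 34-35 | T7 35-36 |
Completion: T1=5  T2=32  T3=13  T4=34  T5=20  T6=35  T7=36
Turnaround (C−A): T1=5  T2=26  T3=7  T4=27  T5=11  T6=26  T7=26
Waiting times: T1=0, T2=18, T3=4, T4=21, T5=8, T6=21, T7=21
Average waiting = (0+18+4+21+8+21+21) / 7 = 93/7 = 13.29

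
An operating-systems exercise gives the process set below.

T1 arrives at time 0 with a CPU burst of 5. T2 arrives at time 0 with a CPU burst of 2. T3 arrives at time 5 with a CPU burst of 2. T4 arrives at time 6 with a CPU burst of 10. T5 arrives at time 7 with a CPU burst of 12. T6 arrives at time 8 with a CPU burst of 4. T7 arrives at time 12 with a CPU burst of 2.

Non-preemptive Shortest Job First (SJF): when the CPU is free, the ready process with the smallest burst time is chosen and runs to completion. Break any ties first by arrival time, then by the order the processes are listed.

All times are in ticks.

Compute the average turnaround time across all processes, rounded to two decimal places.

10.00

Timeline: | T2 0-2 | T1 2-7 | T3 7-9 | T6 9-13 | T7 13-15 | T4 15-25 | T5 25-37 |
Completion: T1=7  T2=2  T3=9  T4=25  T5=37  T6=13  T7=15
Turnaround times: T1=7, T2=2, T3=4, T4=19, T5=30, T6=5, T7=3
Average turnaround = (7+2+4+19+30+5+3) / 7 = 70/7 = 10.00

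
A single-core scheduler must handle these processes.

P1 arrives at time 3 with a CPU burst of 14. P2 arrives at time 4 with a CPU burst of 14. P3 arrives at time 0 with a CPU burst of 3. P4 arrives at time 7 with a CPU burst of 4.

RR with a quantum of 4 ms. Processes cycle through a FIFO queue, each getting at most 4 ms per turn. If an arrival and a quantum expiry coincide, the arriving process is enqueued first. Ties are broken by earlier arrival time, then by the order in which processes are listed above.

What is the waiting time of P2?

17

Schedule: | P3 0-3 | P1 3-7 | P2 7-11 | P4 11-15 | P1 15-19 | P2 19-23 | P1 23-27 | P2 27-31 | P1 31-33 | P2 33-35 |
Completion: P1=33  P2=35  P3=3  P4=15
Turnaround (C−A): P1=30  P2=31  P3=3  P4=8
Waiting(P2) = turnaround − burst = 31 − 14 = 17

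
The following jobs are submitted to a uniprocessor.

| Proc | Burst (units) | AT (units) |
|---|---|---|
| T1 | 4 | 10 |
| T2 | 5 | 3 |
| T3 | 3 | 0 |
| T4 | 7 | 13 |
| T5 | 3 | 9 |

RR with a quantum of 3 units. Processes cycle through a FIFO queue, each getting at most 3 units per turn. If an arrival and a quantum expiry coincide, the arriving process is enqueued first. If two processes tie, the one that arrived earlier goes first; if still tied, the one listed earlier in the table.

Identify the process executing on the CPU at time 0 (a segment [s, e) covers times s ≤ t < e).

T3

Schedule: | T3 0-3 | T2 3-8 | idle 8-9 | T5 9-12 | T1 12-15 | T4 15-18 | T1 18-19 | T4 19-23 |
Completion: T1=19  T2=8  T3=3  T4=23  T5=12
Turnaround (C−A): T1=9  T2=5  T3=3  T4=10  T5=3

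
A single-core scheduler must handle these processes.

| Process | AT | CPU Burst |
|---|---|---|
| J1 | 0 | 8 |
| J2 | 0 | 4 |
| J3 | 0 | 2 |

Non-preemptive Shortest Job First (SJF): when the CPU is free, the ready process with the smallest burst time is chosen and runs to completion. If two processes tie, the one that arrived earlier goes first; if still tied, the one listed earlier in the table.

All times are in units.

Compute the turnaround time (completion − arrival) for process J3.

Gantt: | J3 0-2 | J2 2-6 | J1 6-14 |
Completion: J1=14  J2=6  J3=2
Turnaround (C−A): J1=14  J2=6  J3=2
Turnaround(J3) = completion − arrival = 2 − 0 = 2

2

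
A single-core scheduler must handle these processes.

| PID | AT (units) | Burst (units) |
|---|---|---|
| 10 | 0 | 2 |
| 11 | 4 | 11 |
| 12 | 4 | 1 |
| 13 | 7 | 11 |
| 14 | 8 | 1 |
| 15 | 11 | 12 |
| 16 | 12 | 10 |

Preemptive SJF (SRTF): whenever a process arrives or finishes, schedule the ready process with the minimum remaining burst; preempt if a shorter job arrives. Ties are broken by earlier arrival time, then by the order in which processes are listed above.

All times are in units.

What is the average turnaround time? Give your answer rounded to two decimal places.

14.57

Gantt: | 10 0-2 | idle 2-4 | 12 4-5 | 11 5-8 | 14 8-9 | 11 9-17 | 16 17-27 | 13 27-38 | 15 38-50 |
Completion: 10=2  11=17  12=5  13=38  14=9  15=50  16=27
Turnaround (C−A): 10=2  11=13  12=1  13=31  14=1  15=39  16=15
Turnaround times: 10=2, 11=13, 12=1, 13=31, 14=1, 15=39, 16=15
Average turnaround = (2+13+1+31+1+39+15) / 7 = 102/7 = 14.57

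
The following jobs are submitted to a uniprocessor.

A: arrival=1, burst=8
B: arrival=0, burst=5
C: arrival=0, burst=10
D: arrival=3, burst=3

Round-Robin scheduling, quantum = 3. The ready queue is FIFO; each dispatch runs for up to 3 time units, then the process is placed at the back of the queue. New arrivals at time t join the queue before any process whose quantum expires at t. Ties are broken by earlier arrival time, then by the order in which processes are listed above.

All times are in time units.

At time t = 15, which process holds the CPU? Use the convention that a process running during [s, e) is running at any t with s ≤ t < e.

C

Timeline: | B 0-3 | C 3-6 | A 6-9 | D 9-12 | B 12-14 | C 14-17 | A 17-20 | C 20-23 | A 23-25 | C 25-26 |
Completion: A=25  B=14  C=26  D=12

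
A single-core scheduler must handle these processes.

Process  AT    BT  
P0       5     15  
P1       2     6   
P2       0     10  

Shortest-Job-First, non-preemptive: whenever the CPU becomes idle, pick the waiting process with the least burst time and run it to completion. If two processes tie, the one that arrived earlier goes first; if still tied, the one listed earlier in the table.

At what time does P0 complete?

31

Gantt: | P2 0-10 | P1 10-16 | P0 16-31 |
Completion: P0=31  P1=16  P2=10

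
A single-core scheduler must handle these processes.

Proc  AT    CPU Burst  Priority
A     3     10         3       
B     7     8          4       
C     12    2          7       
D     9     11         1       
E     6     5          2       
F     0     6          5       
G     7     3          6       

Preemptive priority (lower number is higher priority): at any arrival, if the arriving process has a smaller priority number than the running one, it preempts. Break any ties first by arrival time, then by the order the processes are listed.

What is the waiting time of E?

11

Schedule: | F 0-3 | A 3-6 | E 6-9 | D 9-20 | E 20-22 | A 22-29 | B 29-37 | F 37-40 | G 40-43 | C 43-45 |
Completion: A=29  B=37  C=45  D=20  E=22  F=40  G=43
Turnaround (C−A): A=26  B=30  C=33  D=11  E=16  F=40  G=36
Waiting(E) = turnaround − burst = 16 − 5 = 11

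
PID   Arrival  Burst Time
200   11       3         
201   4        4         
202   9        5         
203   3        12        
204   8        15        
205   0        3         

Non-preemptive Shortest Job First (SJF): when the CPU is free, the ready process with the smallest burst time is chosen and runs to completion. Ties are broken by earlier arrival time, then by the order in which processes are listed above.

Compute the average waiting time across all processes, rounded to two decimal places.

8.33

Gantt: | 205 0-3 | 203 3-15 | 200 15-18 | 201 18-22 | 202 22-27 | 204 27-42 |
Completion: 200=18  201=22  202=27  203=15  204=42  205=3
Turnaround (C−A): 200=7  201=18  202=18  203=12  204=34  205=3
Waiting times: 200=4, 201=14, 202=13, 203=0, 204=19, 205=0
Average waiting = (4+14+13+0+19+0) / 6 = 50/6 = 8.33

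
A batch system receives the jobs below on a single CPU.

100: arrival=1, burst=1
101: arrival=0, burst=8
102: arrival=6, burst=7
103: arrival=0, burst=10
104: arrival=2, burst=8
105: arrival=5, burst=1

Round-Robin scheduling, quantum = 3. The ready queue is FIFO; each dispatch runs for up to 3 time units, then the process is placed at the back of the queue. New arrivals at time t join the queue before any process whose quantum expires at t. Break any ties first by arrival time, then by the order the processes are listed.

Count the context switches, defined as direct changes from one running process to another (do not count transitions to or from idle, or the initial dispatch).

Timeline: | 101 0-3 | 103 3-6 | 100 6-7 | 104 7-10 | 101 10-13 | 105 13-14 | 102 14-17 | 103 17-20 | 104 20-23 | 101 23-25 | 102 25-28 | 103 28-31 | 104 31-33 | 102 33-34 | 103 34-35 |
Completion: 100=7  101=25  102=34  103=35  104=33  105=14

14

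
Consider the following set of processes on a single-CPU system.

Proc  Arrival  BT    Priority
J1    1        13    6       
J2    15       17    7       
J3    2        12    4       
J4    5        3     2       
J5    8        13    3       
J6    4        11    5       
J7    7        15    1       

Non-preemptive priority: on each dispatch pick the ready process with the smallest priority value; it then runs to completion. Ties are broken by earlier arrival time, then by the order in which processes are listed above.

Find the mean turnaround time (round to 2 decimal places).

41.14

Schedule: | idle 0-1 | J1 1-14 | J7 14-29 | J4 29-32 | J5 32-45 | J3 45-57 | J6 57-68 | J2 68-85 |
Completion: J1=14  J2=85  J3=57  J4=32  J5=45  J6=68  J7=29
Turnaround times: J1=13, J2=70, J3=55, J4=27, J5=37, J6=64, J7=22
Average turnaround = (13+70+55+27+37+64+22) / 7 = 288/7 = 41.14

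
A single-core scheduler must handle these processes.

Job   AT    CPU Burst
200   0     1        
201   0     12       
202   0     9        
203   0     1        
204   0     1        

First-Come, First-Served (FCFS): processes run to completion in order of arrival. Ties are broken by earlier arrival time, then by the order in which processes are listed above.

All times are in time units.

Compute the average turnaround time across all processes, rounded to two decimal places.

Timeline: | 200 0-1 | 201 1-13 | 202 13-22 | 203 22-23 | 204 23-24 |
Completion: 200=1  201=13  202=22  203=23  204=24
Turnaround (C−A): 200=1  201=13  202=22  203=23  204=24
Turnaround times: 200=1, 201=13, 202=22, 203=23, 204=24
Average turnaround = (1+13+22+23+24) / 5 = 83/5 = 16.60

16.60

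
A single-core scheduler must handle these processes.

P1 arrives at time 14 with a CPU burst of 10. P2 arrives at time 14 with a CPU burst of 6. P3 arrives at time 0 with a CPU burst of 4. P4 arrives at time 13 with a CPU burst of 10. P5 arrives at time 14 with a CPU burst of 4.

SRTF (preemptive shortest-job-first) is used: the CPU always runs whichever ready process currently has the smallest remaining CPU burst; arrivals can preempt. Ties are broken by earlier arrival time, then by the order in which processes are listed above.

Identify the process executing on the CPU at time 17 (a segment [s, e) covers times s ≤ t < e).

Gantt: | P3 0-4 | idle 4-13 | P4 13-14 | P5 14-18 | P2 18-24 | P4 24-33 | P1 33-43 |
Completion: P1=43  P2=24  P3=4  P4=33  P5=18
Turnaround (C−A): P1=29  P2=10  P3=4  P4=20  P5=4

P5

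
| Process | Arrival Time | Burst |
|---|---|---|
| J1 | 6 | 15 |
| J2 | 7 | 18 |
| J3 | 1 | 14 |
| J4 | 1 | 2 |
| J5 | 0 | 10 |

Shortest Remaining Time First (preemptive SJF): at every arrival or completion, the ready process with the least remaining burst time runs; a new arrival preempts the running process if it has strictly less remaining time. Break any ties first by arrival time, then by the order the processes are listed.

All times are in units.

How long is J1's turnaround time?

Timeline: | J5 0-1 | J4 1-3 | J5 3-12 | J3 12-26 | J1 26-41 | J2 41-59 |
Completion: J1=41  J2=59  J3=26  J4=3  J5=12
Turnaround (C−A): J1=35  J2=52  J3=25  J4=2  J5=12
Turnaround(J1) = completion − arrival = 41 − 6 = 35

35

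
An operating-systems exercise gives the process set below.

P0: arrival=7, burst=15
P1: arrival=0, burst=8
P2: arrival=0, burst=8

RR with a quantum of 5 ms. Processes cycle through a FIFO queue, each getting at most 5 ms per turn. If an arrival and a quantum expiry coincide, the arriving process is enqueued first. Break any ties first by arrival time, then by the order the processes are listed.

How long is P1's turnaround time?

Timeline: | P1 0-5 | P2 5-10 | P1 10-13 | P0 13-18 | P2 18-21 | P0 21-31 |
Completion: P0=31  P1=13  P2=21
Turnaround(P1) = completion − arrival = 13 − 0 = 13

13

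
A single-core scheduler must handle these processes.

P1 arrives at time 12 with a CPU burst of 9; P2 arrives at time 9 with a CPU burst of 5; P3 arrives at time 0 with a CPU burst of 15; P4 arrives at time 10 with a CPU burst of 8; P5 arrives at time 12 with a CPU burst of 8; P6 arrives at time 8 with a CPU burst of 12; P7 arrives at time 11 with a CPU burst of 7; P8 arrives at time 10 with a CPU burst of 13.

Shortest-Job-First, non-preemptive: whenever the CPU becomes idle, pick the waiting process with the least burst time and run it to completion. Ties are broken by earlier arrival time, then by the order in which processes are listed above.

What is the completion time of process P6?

Timeline: | P3 0-15 | P2 15-20 | P7 20-27 | P4 27-35 | P5 35-43 | P1 43-52 | P6 52-64 | P8 64-77 |
Completion: P1=52  P2=20  P3=15  P4=35  P5=43  P6=64  P7=27  P8=77
Turnaround (C−A): P1=40  P2=11  P3=15  P4=25  P5=31  P6=56  P7=16  P8=67

64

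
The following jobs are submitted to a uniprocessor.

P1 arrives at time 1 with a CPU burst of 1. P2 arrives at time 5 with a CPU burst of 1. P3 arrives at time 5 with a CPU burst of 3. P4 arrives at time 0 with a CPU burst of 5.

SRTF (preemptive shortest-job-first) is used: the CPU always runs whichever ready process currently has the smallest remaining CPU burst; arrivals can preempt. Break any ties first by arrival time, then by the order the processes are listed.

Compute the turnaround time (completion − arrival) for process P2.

2

Gantt: | P4 0-1 | P1 1-2 | P4 2-6 | P2 6-7 | P3 7-10 |
Completion: P1=2  P2=7  P3=10  P4=6
Turnaround(P2) = completion − arrival = 7 − 5 = 2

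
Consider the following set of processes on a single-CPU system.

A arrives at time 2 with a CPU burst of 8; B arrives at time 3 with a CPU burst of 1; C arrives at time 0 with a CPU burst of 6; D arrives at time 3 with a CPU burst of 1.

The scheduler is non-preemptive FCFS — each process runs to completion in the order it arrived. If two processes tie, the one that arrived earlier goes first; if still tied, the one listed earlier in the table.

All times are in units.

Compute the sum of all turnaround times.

Schedule: | C 0-6 | A 6-14 | B 14-15 | D 15-16 |
Completion: A=14  B=15  C=6  D=16
Turnaround (C−A): A=12  B=12  C=6  D=13
Turnaround = completion − arrival: A=12, B=12, C=6, D=13
Total turnaround = 12 + 12 + 6 + 13 = 43

43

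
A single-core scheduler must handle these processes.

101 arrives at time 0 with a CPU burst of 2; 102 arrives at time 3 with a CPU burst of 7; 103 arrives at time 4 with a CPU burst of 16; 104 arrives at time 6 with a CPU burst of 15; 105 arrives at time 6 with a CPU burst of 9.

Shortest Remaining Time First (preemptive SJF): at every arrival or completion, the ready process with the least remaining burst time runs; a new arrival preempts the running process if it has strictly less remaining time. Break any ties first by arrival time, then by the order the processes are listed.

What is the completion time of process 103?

Timeline: | 101 0-2 | idle 2-3 | 102 3-10 | 105 10-19 | 104 19-34 | 103 34-50 |
Completion: 101=2  102=10  103=50  104=34  105=19
Turnaround (C−A): 101=2  102=7  103=46  104=28  105=13

50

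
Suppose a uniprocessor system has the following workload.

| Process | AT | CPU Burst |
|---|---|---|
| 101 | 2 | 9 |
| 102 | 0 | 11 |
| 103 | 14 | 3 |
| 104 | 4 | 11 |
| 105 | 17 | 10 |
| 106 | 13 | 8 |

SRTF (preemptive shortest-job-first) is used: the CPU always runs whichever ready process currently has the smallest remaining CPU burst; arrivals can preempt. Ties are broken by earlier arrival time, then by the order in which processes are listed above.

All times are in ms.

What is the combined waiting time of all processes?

73

Schedule: | 102 0-11 | 101 11-14 | 103 14-17 | 101 17-23 | 106 23-31 | 105 31-41 | 104 41-52 |
Completion: 101=23  102=11  103=17  104=52  105=41  106=31
Turnaround (C−A): 101=21  102=11  103=3  104=48  105=24  106=18
Waiting = turnaround − burst: 101=12, 102=0, 103=0, 104=37, 105=14, 106=10
Total waiting = 12 + 0 + 0 + 37 + 14 + 10 = 73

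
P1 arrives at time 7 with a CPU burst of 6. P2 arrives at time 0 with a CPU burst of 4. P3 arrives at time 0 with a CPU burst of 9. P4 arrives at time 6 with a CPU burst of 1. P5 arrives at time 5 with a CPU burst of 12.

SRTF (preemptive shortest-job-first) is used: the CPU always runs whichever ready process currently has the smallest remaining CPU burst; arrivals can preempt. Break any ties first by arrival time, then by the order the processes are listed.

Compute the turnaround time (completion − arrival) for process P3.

20

Schedule: | P2 0-4 | P3 4-6 | P4 6-7 | P1 7-13 | P3 13-20 | P5 20-32 |
Completion: P1=13  P2=4  P3=20  P4=7  P5=32
Turnaround (C−A): P1=6  P2=4  P3=20  P4=1  P5=27
Turnaround(P3) = completion − arrival = 20 − 0 = 20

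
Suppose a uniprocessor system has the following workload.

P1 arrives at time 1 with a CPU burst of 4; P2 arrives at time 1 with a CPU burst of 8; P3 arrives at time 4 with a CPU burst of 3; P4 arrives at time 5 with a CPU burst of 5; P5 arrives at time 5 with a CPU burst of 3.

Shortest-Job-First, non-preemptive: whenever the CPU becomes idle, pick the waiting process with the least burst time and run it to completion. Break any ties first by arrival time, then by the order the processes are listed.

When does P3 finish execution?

Schedule: | idle 0-1 | P1 1-5 | P3 5-8 | P5 8-11 | P4 11-16 | P2 16-24 |
Completion: P1=5  P2=24  P3=8  P4=16  P5=11
Turnaround (C−A): P1=4  P2=23  P3=4  P4=11  P5=6

8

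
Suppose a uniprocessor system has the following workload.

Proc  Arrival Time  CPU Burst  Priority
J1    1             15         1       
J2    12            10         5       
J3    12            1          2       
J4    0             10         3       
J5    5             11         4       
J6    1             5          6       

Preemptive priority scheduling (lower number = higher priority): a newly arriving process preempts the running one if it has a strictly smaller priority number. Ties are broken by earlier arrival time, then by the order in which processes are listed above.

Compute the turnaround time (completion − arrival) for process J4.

26

Gantt: | J4 0-1 | J1 1-16 | J3 16-17 | J4 17-26 | J5 26-37 | J2 37-47 | J6 47-52 |
Completion: J1=16  J2=47  J3=17  J4=26  J5=37  J6=52
Turnaround (C−A): J1=15  J2=35  J3=5  J4=26  J5=32  J6=51
Turnaround(J4) = completion − arrival = 26 − 0 = 26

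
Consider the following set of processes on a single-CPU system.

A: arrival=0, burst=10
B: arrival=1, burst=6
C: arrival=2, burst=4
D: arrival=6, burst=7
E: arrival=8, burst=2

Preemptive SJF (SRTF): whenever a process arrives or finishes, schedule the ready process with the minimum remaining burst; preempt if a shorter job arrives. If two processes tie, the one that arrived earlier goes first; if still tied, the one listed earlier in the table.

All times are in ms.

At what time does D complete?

Timeline: | A 0-1 | B 1-2 | C 2-6 | B 6-8 | E 8-10 | B 10-13 | D 13-20 | A 20-29 |
Completion: A=29  B=13  C=6  D=20  E=10

20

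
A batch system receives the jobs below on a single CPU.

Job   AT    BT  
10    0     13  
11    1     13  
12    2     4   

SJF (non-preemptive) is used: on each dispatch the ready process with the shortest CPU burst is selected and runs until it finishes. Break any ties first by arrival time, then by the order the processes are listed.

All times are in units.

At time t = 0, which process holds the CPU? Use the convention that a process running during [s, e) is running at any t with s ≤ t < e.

10

Schedule: | 10 0-13 | 12 13-17 | 11 17-30 |
Completion: 10=13  11=30  12=17
Turnaround (C−A): 10=13  11=29  12=15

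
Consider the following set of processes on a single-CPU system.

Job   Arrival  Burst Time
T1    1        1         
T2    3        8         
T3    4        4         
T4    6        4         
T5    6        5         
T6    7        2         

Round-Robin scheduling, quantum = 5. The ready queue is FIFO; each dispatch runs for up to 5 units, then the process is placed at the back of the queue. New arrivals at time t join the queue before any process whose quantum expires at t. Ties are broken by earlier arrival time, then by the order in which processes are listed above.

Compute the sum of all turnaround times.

73

Schedule: | idle 0-1 | T1 1-2 | idle 2-3 | T2 3-8 | T3 8-12 | T4 12-16 | T5 16-21 | T6 21-23 | T2 23-26 |
Completion: T1=2  T2=26  T3=12  T4=16  T5=21  T6=23
Turnaround = completion − arrival: T1=1, T2=23, T3=8, T4=10, T5=15, T6=16
Total turnaround = 1 + 23 + 8 + 10 + 15 + 16 = 73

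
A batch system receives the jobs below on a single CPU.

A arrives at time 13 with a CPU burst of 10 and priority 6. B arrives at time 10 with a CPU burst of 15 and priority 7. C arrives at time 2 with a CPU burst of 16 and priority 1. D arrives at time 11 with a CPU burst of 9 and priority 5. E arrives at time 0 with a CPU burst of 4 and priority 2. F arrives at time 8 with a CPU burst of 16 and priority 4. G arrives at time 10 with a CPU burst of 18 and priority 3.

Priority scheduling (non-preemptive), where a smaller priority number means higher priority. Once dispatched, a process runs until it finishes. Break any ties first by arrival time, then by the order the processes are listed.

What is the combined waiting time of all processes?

Schedule: | E 0-4 | C 4-20 | G 20-38 | F 38-54 | D 54-63 | A 63-73 | B 73-88 |
Completion: A=73  B=88  C=20  D=63  E=4  F=54  G=38
Waiting = turnaround − burst: A=50, B=63, C=2, D=43, E=0, F=30, G=10
Total waiting = 50 + 63 + 2 + 43 + 0 + 30 + 10 = 198

198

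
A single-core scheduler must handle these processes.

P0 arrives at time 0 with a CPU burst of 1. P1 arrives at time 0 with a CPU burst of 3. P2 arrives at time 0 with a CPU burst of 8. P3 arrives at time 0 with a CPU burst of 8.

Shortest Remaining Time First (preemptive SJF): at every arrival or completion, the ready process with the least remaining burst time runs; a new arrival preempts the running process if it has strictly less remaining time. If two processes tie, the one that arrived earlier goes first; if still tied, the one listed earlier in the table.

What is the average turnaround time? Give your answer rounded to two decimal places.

Schedule: | P0 0-1 | P1 1-4 | P2 4-12 | P3 12-20 |
Completion: P0=1  P1=4  P2=12  P3=20
Turnaround (C−A): P0=1  P1=4  P2=12  P3=20
Turnaround times: P0=1, P1=4, P2=12, P3=20
Average turnaround = (1+4+12+20) / 4 = 37/4 = 9.25

9.25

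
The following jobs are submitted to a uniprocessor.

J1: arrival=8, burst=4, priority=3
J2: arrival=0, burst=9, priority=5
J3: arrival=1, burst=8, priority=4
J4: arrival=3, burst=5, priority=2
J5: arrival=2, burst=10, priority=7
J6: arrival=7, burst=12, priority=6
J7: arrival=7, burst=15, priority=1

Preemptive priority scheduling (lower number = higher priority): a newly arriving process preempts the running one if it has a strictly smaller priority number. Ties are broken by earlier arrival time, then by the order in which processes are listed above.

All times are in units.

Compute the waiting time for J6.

34

Gantt: | J2 0-1 | J3 1-3 | J4 3-7 | J7 7-22 | J4 22-23 | J1 23-27 | J3 27-33 | J2 33-41 | J6 41-53 | J5 53-63 |
Completion: J1=27  J2=41  J3=33  J4=23  J5=63  J6=53  J7=22
Turnaround (C−A): J1=19  J2=41  J3=32  J4=20  J5=61  J6=46  J7=15
Waiting(J6) = turnaround − burst = 46 − 12 = 34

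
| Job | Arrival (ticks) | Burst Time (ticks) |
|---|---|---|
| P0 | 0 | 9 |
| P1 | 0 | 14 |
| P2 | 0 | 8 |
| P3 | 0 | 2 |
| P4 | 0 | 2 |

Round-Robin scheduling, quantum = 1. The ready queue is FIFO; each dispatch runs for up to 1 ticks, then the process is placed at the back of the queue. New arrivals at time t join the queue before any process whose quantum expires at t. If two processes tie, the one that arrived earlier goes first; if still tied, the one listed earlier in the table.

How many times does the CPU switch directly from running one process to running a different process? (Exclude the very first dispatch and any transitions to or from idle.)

Gantt: | P0 0-1 | P1 1-2 | P2 2-3 | P3 3-4 | P4 4-5 | P0 5-6 | P1 6-7 | P2 7-8 | P3 8-9 | P4 9-10 | P0 10-11 | P1 11-12 | P2 12-13 | P0 13-14 | P1 14-15 | P2 15-16 | P0 16-17 | P1 17-18 | P2 18-19 | P0 19-20 | P1 20-21 | P2 21-22 | P0 22-23 | P1 23-24 | P2 24-25 | P0 25-26 | P1 26-27 | P2 27-28 | P0 28-29 | P1 29-35 |
Completion: P0=29  P1=35  P2=28  P3=9  P4=10
Turnaround (C−A): P0=29  P1=35  P2=28  P3=9  P4=10

29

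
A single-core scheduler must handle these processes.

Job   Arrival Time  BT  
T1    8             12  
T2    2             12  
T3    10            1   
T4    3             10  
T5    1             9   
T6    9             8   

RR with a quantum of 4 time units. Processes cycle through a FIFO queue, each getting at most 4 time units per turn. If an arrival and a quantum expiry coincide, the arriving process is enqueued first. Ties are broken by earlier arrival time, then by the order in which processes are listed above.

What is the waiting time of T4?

Gantt: | idle 0-1 | T5 1-5 | T2 5-9 | T4 9-13 | T5 13-17 | T1 17-21 | T6 21-25 | T2 25-29 | T3 29-30 | T4 30-34 | T5 34-35 | T1 35-39 | T6 39-43 | T2 43-47 | T4 47-49 | T1 49-53 |
Completion: T1=53  T2=47  T3=30  T4=49  T5=35  T6=43
Turnaround (C−A): T1=45  T2=45  T3=20  T4=46  T5=34  T6=34
Waiting(T4) = turnaround − burst = 46 − 10 = 36

36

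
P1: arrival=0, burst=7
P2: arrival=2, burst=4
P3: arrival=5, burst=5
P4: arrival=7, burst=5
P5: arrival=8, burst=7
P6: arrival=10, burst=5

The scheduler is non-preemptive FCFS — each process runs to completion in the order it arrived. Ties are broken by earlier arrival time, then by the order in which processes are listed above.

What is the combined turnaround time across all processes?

Timeline: | P1 0-7 | P2 7-11 | P3 11-16 | P4 16-21 | P5 21-28 | P6 28-33 |
Completion: P1=7  P2=11  P3=16  P4=21  P5=28  P6=33
Turnaround = completion − arrival: P1=7, P2=9, P3=11, P4=14, P5=20, P6=23
Total turnaround = 7 + 9 + 11 + 14 + 20 + 23 = 84

84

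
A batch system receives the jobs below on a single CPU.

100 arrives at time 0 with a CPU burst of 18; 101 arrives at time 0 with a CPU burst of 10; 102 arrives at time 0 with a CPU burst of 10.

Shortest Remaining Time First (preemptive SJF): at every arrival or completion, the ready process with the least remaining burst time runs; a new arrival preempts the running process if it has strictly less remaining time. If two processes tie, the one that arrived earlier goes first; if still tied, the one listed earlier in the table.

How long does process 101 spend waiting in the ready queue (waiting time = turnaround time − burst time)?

0

Gantt: | 101 0-10 | 102 10-20 | 100 20-38 |
Completion: 100=38  101=10  102=20
Turnaround (C−A): 100=38  101=10  102=20
Waiting(101) = turnaround − burst = 10 − 10 = 0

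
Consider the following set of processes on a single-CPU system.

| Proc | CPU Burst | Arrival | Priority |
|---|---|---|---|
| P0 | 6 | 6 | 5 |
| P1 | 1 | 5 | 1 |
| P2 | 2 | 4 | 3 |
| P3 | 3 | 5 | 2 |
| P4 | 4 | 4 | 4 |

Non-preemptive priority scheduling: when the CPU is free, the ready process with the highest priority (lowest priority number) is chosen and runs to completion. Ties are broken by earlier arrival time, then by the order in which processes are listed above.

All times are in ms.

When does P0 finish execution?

20

Schedule: | idle 0-4 | P2 4-6 | P1 6-7 | P3 7-10 | P4 10-14 | P0 14-20 |
Completion: P0=20  P1=7  P2=6  P3=10  P4=14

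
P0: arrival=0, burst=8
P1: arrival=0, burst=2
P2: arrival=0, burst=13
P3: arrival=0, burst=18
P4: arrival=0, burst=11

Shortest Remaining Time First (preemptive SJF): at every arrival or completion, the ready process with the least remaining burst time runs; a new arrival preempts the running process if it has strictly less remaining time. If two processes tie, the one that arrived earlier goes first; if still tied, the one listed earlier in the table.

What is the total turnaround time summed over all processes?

119

Gantt: | P1 0-2 | P0 2-10 | P4 10-21 | P2 21-34 | P3 34-52 |
Completion: P0=10  P1=2  P2=34  P3=52  P4=21
Turnaround = completion − arrival: P0=10, P1=2, P2=34, P3=52, P4=21
Total turnaround = 10 + 2 + 34 + 52 + 21 = 119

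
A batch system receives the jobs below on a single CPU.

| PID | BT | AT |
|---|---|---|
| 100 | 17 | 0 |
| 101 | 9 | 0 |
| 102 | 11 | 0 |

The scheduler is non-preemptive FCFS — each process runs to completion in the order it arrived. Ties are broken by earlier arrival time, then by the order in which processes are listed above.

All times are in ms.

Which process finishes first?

Timeline: | 100 0-17 | 101 17-26 | 102 26-37 |
Completion: 100=17  101=26  102=37
Finish order: 100 → 101 → 102

100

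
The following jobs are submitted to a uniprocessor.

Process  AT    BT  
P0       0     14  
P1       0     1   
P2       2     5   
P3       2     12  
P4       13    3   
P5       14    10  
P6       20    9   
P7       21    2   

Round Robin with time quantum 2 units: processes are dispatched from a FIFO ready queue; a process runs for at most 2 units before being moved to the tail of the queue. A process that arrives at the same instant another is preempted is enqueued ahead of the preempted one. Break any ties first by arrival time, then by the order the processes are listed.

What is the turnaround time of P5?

41

Schedule: | P0 0-2 | P1 2-3 | P2 3-5 | P3 5-7 | P0 7-9 | P2 9-11 | P3 11-13 | P0 13-15 | P2 15-16 | P4 16-18 | P3 18-20 | P5 20-22 | P0 22-24 | P4 24-25 | P6 25-27 | P3 27-29 | P7 29-31 | P5 31-33 | P0 33-35 | P6 35-37 | P3 37-39 | P5 39-41 | P0 41-43 | P6 43-45 | P3 45-47 | P5 47-49 | P0 49-51 | P6 51-53 | P5 53-55 | P6 55-56 |
Completion: P0=51  P1=3  P2=16  P3=47  P4=25  P5=55  P6=56  P7=31
Turnaround(P5) = completion − arrival = 55 − 14 = 41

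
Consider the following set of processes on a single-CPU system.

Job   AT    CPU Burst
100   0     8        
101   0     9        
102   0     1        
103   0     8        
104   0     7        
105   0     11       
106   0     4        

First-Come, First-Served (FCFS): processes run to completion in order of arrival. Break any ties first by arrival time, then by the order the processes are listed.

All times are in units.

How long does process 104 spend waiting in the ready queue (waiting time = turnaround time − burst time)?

26

Schedule: | 100 0-8 | 101 8-17 | 102 17-18 | 103 18-26 | 104 26-33 | 105 33-44 | 106 44-48 |
Completion: 100=8  101=17  102=18  103=26  104=33  105=44  106=48
Waiting(104) = turnaround − burst = 33 − 7 = 26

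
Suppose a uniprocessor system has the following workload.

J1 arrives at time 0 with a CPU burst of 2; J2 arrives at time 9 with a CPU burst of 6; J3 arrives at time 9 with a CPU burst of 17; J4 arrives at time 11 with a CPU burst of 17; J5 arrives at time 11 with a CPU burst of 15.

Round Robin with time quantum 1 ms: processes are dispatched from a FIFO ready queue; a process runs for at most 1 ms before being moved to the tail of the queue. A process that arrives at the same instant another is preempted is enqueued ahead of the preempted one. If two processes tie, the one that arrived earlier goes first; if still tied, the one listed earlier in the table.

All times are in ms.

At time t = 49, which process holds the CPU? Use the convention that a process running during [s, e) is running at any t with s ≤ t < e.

J4

Timeline: | J1 0-2 | idle 2-9 | J2 9-10 | J3 10-11 | J2 11-12 | J4 12-13 | J5 13-14 | J3 14-15 | J2 15-16 | J4 16-17 | J5 17-18 | J3 18-19 | J2 19-20 | J4 20-21 | J5 21-22 | J3 22-23 | J2 23-24 | J4 24-25 | J5 25-26 | J3 26-27 | J2 27-28 | J4 28-29 | J5 29-30 | J3 30-31 | J4 31-32 | J5 32-33 | J3 33-34 | J4 34-35 | J5 35-36 | J3 36-37 | J4 37-38 | J5 38-39 | J3 39-40 | J4 40-41 | J5 41-42 | J3 42-43 | J4 43-44 | J5 44-45 | J3 45-46 | J4 46-47 | J5 47-48 | J3 48-49 | J4 49-50 | J5 50-51 | J3 51-52 | J4 52-53 | J5 53-54 | J3 54-55 | J4 55-56 | J5 56-57 | J3 57-58 | J4 58-59 | J5 59-60 | J3 60-61 | J4 61-62 | J3 62-63 | J4 63-64 |
Completion: J1=2  J2=28  J3=63  J4=64  J5=60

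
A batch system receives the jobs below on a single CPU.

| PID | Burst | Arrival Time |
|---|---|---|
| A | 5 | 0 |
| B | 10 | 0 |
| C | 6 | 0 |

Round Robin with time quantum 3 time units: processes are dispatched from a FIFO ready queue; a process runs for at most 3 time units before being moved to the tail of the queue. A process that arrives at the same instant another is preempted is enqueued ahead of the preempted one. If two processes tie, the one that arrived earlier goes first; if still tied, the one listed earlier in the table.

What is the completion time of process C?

17

Schedule: | A 0-3 | B 3-6 | C 6-9 | A 9-11 | B 11-14 | C 14-17 | B 17-21 |
Completion: A=11  B=21  C=17
Turnaround (C−A): A=11  B=21  C=17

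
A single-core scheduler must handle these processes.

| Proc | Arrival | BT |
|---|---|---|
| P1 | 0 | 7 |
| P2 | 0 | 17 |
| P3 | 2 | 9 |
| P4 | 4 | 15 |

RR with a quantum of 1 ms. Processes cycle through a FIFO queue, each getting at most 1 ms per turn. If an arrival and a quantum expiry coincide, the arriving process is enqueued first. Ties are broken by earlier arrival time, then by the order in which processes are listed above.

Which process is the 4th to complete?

P2

Timeline: | P1 0-1 | P2 1-2 | P1 2-3 | P3 3-4 | P2 4-5 | P1 5-6 | P4 6-7 | P3 7-8 | P2 8-9 | P1 9-10 | P4 10-11 | P3 11-12 | P2 12-13 | P1 13-14 | P4 14-15 | P3 15-16 | P2 16-17 | P1 17-18 | P4 18-19 | P3 19-20 | P2 20-21 | P1 21-22 | P4 22-23 | P3 23-24 | P2 24-25 | P4 25-26 | P3 26-27 | P2 27-28 | P4 28-29 | P3 29-30 | P2 30-31 | P4 31-32 | P3 32-33 | P2 33-34 | P4 34-35 | P2 35-36 | P4 36-37 | P2 37-38 | P4 38-39 | P2 39-40 | P4 40-41 | P2 41-42 | P4 42-43 | P2 43-44 | P4 44-45 | P2 45-46 | P4 46-47 | P2 47-48 |
Completion: P1=22  P2=48  P3=33  P4=47
Finish order: P1 → P3 → P4 → P2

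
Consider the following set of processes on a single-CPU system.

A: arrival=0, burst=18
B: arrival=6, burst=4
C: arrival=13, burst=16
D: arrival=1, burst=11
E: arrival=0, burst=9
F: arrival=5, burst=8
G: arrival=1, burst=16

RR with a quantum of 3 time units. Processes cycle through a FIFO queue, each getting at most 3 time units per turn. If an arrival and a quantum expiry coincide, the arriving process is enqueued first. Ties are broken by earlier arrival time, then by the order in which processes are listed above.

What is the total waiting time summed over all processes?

328

Gantt: | A 0-3 | E 3-6 | D 6-9 | G 9-12 | A 12-15 | F 15-18 | B 18-21 | E 21-24 | D 24-27 | G 27-30 | C 30-33 | A 33-36 | F 36-39 | B 39-40 | E 40-43 | D 43-46 | G 46-49 | C 49-52 | A 52-55 | F 55-57 | D 57-59 | G 59-62 | C 62-65 | A 65-68 | G 68-71 | C 71-74 | A 74-77 | G 77-78 | C 78-82 |
Completion: A=77  B=40  C=82  D=59  E=43  F=57  G=78
Turnaround (C−A): A=77  B=34  C=69  D=58  E=43  F=52  G=77
Waiting = turnaround − burst: A=59, B=30, C=53, D=47, E=34, F=44, G=61
Total waiting = 59 + 30 + 53 + 47 + 34 + 44 + 61 = 328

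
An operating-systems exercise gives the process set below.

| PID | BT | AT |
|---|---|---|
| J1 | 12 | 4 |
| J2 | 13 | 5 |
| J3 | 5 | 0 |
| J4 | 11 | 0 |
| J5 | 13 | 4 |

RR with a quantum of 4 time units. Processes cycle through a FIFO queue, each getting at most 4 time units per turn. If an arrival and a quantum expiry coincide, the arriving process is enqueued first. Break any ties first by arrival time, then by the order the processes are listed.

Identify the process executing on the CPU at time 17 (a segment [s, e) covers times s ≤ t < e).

Timeline: | J3 0-4 | J4 4-8 | J1 8-12 | J5 12-16 | J3 16-17 | J2 17-21 | J4 21-25 | J1 25-29 | J5 29-33 | J2 33-37 | J4 37-40 | J1 40-44 | J5 44-48 | J2 48-52 | J5 52-53 | J2 53-54 |
Completion: J1=44  J2=54  J3=17  J4=40  J5=53
Turnaround (C−A): J1=40  J2=49  J3=17  J4=40  J5=49

J2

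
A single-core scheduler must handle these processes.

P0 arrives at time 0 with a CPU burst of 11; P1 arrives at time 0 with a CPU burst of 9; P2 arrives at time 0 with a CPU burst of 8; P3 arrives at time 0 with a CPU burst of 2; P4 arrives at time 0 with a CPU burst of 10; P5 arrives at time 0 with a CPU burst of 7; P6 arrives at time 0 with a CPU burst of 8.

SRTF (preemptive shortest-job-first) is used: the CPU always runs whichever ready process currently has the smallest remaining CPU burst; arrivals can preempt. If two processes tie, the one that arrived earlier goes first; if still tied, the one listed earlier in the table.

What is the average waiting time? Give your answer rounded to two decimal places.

Schedule: | P3 0-2 | P5 2-9 | P2 9-17 | P6 17-25 | P1 25-34 | P4 34-44 | P0 44-55 |
Completion: P0=55  P1=34  P2=17  P3=2  P4=44  P5=9  P6=25
Waiting times: P0=44, P1=25, P2=9, P3=0, P4=34, P5=2, P6=17
Average waiting = (44+25+9+0+34+2+17) / 7 = 131/7 = 18.71

18.71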